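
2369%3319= 2369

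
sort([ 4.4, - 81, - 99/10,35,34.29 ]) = [ - 81,  -  99/10,4.4, 34.29,35 ] 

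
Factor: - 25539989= -79^1*151^1*2141^1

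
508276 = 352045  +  156231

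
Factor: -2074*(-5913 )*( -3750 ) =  - 45988357500 = -2^2*3^5*5^4*17^1*61^1*73^1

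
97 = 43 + 54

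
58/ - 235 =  - 1  +  177/235  =  - 0.25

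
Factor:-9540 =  - 2^2*3^2*5^1*53^1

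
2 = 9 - 7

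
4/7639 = 4/7639  =  0.00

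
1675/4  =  418 + 3/4 = 418.75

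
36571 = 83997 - 47426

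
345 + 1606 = 1951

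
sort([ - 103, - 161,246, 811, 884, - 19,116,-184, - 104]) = [-184, - 161 , - 104, - 103, - 19  ,  116,246, 811,884 ]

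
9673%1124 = 681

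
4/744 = 1/186 = 0.01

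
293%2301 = 293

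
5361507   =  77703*69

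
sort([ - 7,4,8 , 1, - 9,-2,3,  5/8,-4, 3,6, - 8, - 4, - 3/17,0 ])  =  [ - 9, - 8,- 7, - 4, - 4, -2, - 3/17,0,5/8, 1, 3,3, 4,6,8] 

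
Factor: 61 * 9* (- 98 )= - 53802 =- 2^1*3^2*7^2*61^1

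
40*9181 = 367240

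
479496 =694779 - 215283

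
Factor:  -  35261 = - 37^1 * 953^1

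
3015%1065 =885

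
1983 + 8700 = 10683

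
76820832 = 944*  81378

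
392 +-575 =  - 183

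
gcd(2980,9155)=5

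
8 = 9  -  1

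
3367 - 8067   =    -  4700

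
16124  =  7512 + 8612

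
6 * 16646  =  99876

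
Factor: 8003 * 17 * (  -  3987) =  - 542435337 = - 3^2*17^1*53^1 * 151^1 * 443^1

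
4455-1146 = 3309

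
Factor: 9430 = 2^1*5^1*23^1 * 41^1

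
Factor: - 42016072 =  -2^3*7^1 * 750287^1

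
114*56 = 6384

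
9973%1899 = 478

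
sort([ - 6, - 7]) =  [ - 7, - 6] 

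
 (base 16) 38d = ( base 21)216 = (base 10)909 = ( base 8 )1615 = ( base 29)12A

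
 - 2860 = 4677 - 7537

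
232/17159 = 232/17159 = 0.01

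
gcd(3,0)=3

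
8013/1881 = 4 + 163/627 = 4.26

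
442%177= 88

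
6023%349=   90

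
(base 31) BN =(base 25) ee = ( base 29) CG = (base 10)364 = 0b101101100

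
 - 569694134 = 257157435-826851569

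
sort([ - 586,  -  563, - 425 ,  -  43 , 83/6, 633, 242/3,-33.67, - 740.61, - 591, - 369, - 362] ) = [ - 740.61, - 591, - 586, - 563, - 425, - 369, - 362, - 43, - 33.67,83/6, 242/3, 633]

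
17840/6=2973+1/3 = 2973.33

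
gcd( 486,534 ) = 6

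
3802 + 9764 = 13566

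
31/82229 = 31/82229 =0.00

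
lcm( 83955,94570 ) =8227590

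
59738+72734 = 132472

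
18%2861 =18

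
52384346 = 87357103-34972757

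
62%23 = 16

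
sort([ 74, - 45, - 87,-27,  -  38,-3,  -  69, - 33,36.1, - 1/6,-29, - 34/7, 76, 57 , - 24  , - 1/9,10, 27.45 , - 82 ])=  [ - 87,  -  82,-69, - 45 , - 38,  -  33, - 29,  -  27, - 24 , - 34/7, - 3, - 1/6,  -  1/9, 10,27.45, 36.1  ,  57, 74, 76]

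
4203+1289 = 5492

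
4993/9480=4993/9480 = 0.53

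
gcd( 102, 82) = 2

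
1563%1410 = 153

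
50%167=50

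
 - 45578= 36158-81736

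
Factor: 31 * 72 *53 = 2^3*3^2*31^1*53^1 = 118296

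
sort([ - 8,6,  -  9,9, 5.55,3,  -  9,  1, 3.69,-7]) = [ - 9, - 9, - 8, -7,1,3,3.69,5.55,6,9]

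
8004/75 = 2668/25= 106.72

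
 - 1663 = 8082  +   - 9745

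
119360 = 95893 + 23467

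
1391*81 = 112671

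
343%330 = 13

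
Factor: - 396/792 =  - 2^ ( - 1) = - 1/2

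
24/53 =24/53  =  0.45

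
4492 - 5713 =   -  1221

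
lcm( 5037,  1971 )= 45333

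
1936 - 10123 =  - 8187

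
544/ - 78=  - 272/39=-6.97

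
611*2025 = 1237275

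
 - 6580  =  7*(-940)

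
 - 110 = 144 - 254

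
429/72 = 5+23/24 =5.96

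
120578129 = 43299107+77279022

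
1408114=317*4442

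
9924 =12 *827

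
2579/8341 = 2579/8341 = 0.31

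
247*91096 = 22500712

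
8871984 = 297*29872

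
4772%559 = 300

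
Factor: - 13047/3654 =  - 4349/1218 = - 2^ ( - 1) * 3^ ( - 1 )*7^( - 1)*29^( - 1)*4349^1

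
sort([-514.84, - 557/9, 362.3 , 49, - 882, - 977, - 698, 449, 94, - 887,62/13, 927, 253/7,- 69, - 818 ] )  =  [-977,- 887 , - 882, - 818, - 698, - 514.84,-69, - 557/9, 62/13,253/7, 49, 94,362.3, 449, 927] 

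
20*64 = 1280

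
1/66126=1/66126 = 0.00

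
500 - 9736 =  - 9236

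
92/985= 92/985= 0.09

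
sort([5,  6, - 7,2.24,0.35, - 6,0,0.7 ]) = [ - 7, - 6,0,0.35,0.7,2.24, 5, 6]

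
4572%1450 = 222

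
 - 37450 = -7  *5350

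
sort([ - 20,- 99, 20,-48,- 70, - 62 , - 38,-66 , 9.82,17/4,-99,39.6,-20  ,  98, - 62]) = [-99,  -  99, - 70, - 66, - 62,-62,  -  48,- 38 , - 20, - 20, 17/4,  9.82,  20,39.6, 98] 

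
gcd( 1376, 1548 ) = 172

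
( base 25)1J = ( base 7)62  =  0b101100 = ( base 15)2E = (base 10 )44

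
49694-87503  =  -37809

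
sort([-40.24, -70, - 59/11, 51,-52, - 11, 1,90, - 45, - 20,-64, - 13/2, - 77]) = [ - 77, - 70,- 64, - 52, -45, - 40.24, - 20,-11, - 13/2, - 59/11, 1,51, 90]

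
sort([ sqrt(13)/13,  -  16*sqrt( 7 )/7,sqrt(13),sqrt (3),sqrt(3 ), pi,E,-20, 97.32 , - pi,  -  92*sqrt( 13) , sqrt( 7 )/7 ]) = [-92*sqrt(13 ), - 20, - 16*sqrt(7 )/7,  -  pi,sqrt( 13 )/13, sqrt( 7)/7 , sqrt(3 ),sqrt( 3), E,  pi  ,  sqrt(13),97.32] 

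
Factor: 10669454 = 2^1*71^1 * 227^1*331^1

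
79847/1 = 79847 =79847.00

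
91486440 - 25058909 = 66427531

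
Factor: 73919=193^1*383^1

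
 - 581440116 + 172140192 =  - 409299924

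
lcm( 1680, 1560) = 21840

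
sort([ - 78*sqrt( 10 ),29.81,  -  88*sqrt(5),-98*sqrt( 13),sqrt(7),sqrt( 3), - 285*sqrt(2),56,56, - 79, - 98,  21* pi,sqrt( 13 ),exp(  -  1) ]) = [ - 285 * sqrt(2),  -  98*sqrt (13), - 78*sqrt(10),-88*sqrt(5), - 98, - 79,exp ( - 1 ),  sqrt ( 3 ),sqrt(7 ),sqrt(13),29.81, 56,56,21*pi ]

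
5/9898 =5/9898= 0.00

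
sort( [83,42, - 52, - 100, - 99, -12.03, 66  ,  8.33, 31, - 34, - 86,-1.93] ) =[ - 100, - 99, - 86,-52, - 34, - 12.03, - 1.93 , 8.33,31,42, 66,83 ] 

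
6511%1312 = 1263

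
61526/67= 61526/67= 918.30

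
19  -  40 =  - 21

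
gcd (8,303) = 1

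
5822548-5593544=229004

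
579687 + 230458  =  810145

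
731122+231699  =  962821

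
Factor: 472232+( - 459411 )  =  12821^1 = 12821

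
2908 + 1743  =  4651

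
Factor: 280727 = 41^2*167^1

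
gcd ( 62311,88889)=1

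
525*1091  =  572775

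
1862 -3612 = - 1750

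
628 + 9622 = 10250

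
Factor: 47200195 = 5^1*7^1 * 1348577^1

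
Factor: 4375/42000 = 2^(  -  4)*3^( - 1 )*5^1 = 5/48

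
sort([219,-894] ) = [ - 894, 219]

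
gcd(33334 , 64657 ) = 1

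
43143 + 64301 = 107444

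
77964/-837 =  - 25988/279 = - 93.15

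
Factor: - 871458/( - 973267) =2^1*3^1 * 7^1*17^( - 1 )*20749^1*57251^( - 1) 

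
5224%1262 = 176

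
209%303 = 209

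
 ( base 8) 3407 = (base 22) 3fh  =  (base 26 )2h5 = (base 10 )1799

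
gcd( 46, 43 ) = 1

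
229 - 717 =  - 488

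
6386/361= 17  +  249/361 =17.69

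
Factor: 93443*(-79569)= -7435166067 = - 3^3*7^3*421^1 * 1907^1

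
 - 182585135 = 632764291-815349426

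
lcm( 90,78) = 1170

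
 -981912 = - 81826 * 12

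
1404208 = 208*6751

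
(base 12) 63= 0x4B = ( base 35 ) 25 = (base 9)83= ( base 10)75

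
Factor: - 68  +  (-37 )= - 105 = -3^1*5^1*7^1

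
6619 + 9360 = 15979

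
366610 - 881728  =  -515118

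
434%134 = 32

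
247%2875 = 247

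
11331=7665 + 3666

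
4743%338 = 11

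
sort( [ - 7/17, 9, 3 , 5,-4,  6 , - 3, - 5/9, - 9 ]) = [ - 9 , - 4, - 3, - 5/9, - 7/17, 3, 5,6,9 ] 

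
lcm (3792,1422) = 11376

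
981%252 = 225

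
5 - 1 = 4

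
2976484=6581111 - 3604627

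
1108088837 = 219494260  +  888594577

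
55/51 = 1+4/51 = 1.08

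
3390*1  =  3390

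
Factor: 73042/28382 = 23^( - 1 )*59^1*617^( - 1) * 619^1=36521/14191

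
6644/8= 830+ 1/2= 830.50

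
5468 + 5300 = 10768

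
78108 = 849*92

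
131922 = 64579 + 67343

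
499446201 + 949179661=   1448625862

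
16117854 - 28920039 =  - 12802185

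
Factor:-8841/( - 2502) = 2947/834 =2^( - 1)*3^(-1)*7^1*139^( - 1)*421^1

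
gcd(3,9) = 3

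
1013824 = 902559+111265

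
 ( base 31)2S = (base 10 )90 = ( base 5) 330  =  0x5A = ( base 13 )6C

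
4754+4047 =8801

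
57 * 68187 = 3886659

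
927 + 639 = 1566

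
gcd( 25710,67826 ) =2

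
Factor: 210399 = 3^1*7^1*43^1*233^1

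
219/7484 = 219/7484 = 0.03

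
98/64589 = 14/9227 = 0.00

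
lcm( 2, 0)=0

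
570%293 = 277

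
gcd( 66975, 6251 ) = 893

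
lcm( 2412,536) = 4824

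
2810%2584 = 226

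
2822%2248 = 574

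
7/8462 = 7/8462 = 0.00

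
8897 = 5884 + 3013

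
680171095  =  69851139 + 610319956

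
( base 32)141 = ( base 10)1153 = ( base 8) 2201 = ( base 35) wx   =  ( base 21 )2CJ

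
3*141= 423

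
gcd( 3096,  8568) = 72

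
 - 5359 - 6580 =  - 11939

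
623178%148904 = 27562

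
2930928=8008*366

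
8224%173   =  93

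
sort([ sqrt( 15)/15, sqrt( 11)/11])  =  [ sqrt (15 ) /15, sqrt(11)/11 ] 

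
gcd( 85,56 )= 1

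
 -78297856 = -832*94108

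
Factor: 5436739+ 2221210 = 13^1*457^1*1289^1 = 7657949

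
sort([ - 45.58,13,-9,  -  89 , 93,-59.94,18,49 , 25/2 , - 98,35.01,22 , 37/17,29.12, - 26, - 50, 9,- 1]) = [  -  98  ,-89 ,-59.94, - 50, - 45.58, -26, - 9,-1 , 37/17,9, 25/2,13,18, 22,29.12,35.01,49, 93 ] 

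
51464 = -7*( - 7352 )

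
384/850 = 192/425= 0.45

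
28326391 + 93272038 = 121598429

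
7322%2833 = 1656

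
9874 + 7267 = 17141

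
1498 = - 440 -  - 1938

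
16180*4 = 64720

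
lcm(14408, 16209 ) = 129672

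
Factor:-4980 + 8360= 2^2*5^1*13^2 = 3380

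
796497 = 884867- 88370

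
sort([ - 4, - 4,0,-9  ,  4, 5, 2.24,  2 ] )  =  [ - 9, - 4, - 4,0 , 2, 2.24,  4,5] 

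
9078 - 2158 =6920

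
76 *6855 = 520980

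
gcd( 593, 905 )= 1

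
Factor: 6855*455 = 3119025 = 3^1 * 5^2 * 7^1*13^1 * 457^1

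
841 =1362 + -521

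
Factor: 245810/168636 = 2615/1794 = 2^(-1 )*3^( - 1) * 5^1*13^(  -  1) * 23^( - 1 )*523^1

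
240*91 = 21840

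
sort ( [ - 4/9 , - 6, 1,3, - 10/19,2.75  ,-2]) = [ - 6,  -  2 , - 10/19, - 4/9, 1,2.75, 3 ] 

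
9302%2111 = 858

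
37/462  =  37/462= 0.08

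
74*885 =65490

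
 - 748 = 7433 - 8181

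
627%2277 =627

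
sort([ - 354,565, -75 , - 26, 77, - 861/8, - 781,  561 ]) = [ - 781, -354, - 861/8, - 75, - 26,77, 561,565 ]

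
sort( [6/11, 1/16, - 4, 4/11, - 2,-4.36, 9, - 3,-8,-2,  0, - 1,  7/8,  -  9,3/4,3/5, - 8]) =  [-9, - 8, -8 , - 4.36 , - 4, - 3,-2,-2, - 1,0, 1/16, 4/11, 6/11, 3/5,  3/4, 7/8, 9]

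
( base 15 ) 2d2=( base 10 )647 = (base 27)nq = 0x287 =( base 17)241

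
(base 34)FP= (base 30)hp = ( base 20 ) 16F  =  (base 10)535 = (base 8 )1027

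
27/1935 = 3/215 = 0.01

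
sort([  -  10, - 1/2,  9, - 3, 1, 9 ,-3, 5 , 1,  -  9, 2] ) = [ - 10 ,-9, - 3, - 3, - 1/2,  1,1 , 2 , 5, 9, 9 ] 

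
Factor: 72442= 2^1*29^1* 1249^1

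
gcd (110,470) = 10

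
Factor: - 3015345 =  - 3^1*5^1*41^1*4903^1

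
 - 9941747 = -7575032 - 2366715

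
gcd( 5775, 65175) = 825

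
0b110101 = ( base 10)53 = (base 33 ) 1K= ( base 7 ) 104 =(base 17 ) 32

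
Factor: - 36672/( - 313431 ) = 64/547 = 2^6*547^( - 1) 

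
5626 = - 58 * ( - 97) 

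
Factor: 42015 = 3^1*5^1*2801^1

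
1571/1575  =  1571/1575= 1.00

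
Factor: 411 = 3^1 * 137^1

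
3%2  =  1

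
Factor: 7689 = 3^1*11^1 * 233^1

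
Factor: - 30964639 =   -  157^1*  167^1 * 1181^1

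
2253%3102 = 2253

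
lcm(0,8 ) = 0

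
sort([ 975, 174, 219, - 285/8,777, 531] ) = [-285/8,174,219,531,  777 , 975]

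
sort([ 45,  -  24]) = [ - 24,45 ]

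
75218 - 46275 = 28943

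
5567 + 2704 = 8271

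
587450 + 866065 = 1453515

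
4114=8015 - 3901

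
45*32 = 1440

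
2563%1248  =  67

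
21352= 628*34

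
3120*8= 24960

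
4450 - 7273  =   - 2823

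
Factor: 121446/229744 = 2^ (-3)*3^3*13^1 * 83^( - 1) = 351/664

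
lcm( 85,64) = 5440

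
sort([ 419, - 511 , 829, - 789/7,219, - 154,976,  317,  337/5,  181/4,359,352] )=[ - 511, - 154, - 789/7,181/4, 337/5, 219, 317,352, 359 , 419,829, 976]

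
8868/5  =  8868/5=   1773.60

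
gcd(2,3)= 1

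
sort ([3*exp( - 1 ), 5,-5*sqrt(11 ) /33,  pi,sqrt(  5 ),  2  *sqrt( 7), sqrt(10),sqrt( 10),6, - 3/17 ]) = [-5*sqrt( 11)/33, - 3/17,3*exp(-1),sqrt (5), pi,sqrt(10), sqrt( 10 ),5,2*sqrt (7),6]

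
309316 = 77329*4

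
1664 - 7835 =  - 6171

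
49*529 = 25921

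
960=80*12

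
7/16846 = 7/16846 =0.00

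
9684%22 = 4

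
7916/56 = 1979/14 = 141.36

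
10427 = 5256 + 5171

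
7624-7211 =413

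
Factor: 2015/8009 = 5^1 * 13^1*31^1*8009^ (  -  1) 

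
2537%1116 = 305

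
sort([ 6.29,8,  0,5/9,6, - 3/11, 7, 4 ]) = [  -  3/11,0, 5/9,4,6, 6.29  ,  7, 8]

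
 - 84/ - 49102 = 42/24551=0.00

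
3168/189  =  16+16/21=16.76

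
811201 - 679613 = 131588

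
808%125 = 58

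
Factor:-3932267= - 239^1*16453^1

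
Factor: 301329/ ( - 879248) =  - 2^( - 4)*3^2*7^1*179^( - 1 )*307^( - 1)*4783^1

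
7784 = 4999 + 2785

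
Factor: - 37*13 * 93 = -44733=- 3^1*13^1*31^1*37^1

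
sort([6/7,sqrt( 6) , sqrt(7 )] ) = [6/7, sqrt( 6),sqrt(7) ]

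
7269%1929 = 1482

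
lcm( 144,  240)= 720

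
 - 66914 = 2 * ( - 33457) 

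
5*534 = 2670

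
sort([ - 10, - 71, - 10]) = [ - 71, - 10, - 10 ]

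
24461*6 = 146766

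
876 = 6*146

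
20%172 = 20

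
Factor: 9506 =2^1*7^2*97^1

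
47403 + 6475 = 53878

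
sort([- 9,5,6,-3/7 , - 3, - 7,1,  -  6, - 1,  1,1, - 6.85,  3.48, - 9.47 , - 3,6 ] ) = [ - 9.47, - 9, - 7  ,-6.85, - 6, - 3, - 3, - 1, - 3/7,1,1,1,3.48,5,  6,6] 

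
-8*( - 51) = 408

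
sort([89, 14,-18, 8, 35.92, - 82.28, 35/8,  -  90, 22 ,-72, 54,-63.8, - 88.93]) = [ - 90, - 88.93,- 82.28,-72,-63.8, - 18,35/8,8, 14 , 22, 35.92 , 54,89 ] 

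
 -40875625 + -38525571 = -79401196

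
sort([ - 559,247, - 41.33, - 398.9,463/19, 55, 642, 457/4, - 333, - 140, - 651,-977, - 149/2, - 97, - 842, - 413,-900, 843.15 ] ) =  [ - 977, - 900, - 842, - 651 , - 559, - 413, - 398.9, - 333, - 140, - 97, - 149/2, - 41.33,463/19,55,457/4,247,642,843.15]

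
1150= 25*46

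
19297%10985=8312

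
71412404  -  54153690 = 17258714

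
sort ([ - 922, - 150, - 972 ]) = [ - 972, - 922, - 150]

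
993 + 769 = 1762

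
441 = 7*63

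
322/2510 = 161/1255 = 0.13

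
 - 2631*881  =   - 2317911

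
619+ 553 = 1172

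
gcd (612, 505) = 1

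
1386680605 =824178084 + 562502521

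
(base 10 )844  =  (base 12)5a4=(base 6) 3524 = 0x34C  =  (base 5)11334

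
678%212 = 42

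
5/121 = 5/121  =  0.04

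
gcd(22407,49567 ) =679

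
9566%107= 43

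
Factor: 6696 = 2^3*3^3* 31^1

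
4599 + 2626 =7225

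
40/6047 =40/6047 = 0.01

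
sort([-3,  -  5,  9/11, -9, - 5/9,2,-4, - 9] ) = [- 9,-9, -5 , - 4,-3, - 5/9 , 9/11,2 ] 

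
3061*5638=17257918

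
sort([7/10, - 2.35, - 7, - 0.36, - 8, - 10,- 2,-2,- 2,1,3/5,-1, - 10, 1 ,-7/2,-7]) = [ - 10, - 10, -8,- 7,  -  7, - 7/2,-2.35, - 2, - 2,-2, - 1, - 0.36,3/5, 7/10,1 , 1 ] 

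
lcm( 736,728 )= 66976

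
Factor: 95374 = 2^1*43^1*1109^1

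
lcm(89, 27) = 2403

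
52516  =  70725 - 18209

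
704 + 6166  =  6870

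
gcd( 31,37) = 1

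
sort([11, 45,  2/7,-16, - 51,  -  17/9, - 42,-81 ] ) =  [-81, - 51 , - 42, - 16,-17/9,2/7,  11,  45 ] 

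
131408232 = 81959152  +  49449080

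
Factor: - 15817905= -3^2*5^1*17^1*23^1*29^1*31^1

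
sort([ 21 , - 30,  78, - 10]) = [ - 30, - 10 , 21 , 78]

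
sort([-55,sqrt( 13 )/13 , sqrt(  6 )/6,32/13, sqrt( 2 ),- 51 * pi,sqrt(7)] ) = [-51 * pi, - 55, sqrt(13 ) /13,  sqrt(6 ) /6,sqrt( 2 ),  32/13,sqrt ( 7) ] 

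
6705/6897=2235/2299 = 0.97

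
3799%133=75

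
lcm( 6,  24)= 24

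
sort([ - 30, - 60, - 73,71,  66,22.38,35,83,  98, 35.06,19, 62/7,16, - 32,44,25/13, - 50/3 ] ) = [-73,-60 , - 32, - 30, - 50/3,25/13,62/7 , 16,19,22.38, 35,  35.06,  44, 66, 71,83, 98]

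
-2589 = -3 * 863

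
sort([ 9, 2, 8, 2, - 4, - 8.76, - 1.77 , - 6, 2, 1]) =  [ - 8.76, - 6, - 4 ,  -  1.77,1,2, 2,2,8,9 ] 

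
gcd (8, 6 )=2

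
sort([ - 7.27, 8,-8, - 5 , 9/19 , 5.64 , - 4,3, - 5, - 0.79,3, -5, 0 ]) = [ - 8,  -  7.27,- 5, - 5, - 5, -4, - 0.79, 0,9/19, 3 , 3, 5.64, 8]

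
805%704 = 101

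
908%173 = 43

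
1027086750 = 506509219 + 520577531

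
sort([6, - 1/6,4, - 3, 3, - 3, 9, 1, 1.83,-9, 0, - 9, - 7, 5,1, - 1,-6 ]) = [ - 9, - 9, - 7, - 6, - 3, - 3, - 1,-1/6, 0,  1,1,1.83, 3,4, 5,6, 9]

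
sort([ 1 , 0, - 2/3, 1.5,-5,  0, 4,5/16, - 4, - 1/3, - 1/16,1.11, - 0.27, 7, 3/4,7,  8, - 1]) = [ - 5, - 4, - 1, - 2/3, - 1/3, - 0.27, - 1/16,0,0 , 5/16, 3/4, 1, 1.11, 1.5,4, 7, 7, 8 ]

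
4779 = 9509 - 4730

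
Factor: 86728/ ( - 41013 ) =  -2^3*3^( - 3)*7^(-2)*31^(  -  1)*37^1*293^1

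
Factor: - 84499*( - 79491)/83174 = 6716910009/83174 = 2^ ( - 1)*3^1 *7^( - 1)*13^( - 1 )*457^( - 1 )*26497^1 * 84499^1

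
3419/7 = 3419/7= 488.43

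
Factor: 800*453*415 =150396000 = 2^5*3^1*5^3*83^1*151^1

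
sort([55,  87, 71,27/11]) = [27/11,  55, 71 , 87]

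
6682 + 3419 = 10101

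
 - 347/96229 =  - 1 + 95882/96229=- 0.00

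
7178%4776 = 2402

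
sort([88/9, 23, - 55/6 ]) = [ - 55/6 , 88/9, 23] 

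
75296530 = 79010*953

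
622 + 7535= 8157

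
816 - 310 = 506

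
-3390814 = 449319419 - 452710233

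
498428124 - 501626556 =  - 3198432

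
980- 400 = 580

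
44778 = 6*7463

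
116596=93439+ 23157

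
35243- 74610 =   -  39367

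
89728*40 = 3589120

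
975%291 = 102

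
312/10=156/5 = 31.20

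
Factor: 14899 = 47^1*317^1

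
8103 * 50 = 405150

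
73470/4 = 18367+1/2 = 18367.50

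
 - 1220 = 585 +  -1805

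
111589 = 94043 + 17546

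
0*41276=0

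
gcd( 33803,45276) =77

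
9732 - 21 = 9711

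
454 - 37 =417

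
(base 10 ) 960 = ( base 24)1g0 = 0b1111000000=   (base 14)4C8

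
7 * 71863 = 503041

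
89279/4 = 22319 +3/4 = 22319.75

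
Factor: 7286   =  2^1*3643^1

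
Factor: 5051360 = 2^5*5^1* 131^1*241^1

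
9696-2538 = 7158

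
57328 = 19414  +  37914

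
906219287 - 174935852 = 731283435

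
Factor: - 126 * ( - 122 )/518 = 2^1*3^2*37^( - 1)*61^1 = 1098/37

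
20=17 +3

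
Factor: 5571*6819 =3^3*619^1*2273^1 = 37988649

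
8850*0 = 0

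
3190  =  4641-1451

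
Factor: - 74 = - 2^1 * 37^1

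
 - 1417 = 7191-8608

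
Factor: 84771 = 3^2*9419^1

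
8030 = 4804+3226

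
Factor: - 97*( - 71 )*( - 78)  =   - 2^1*3^1*13^1*71^1*97^1  =  - 537186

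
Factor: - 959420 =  - 2^2*5^1 * 7^2*11^1*89^1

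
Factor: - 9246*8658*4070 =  - 325811102760 = - 2^3*3^3*5^1*11^1  *13^1*23^1*37^2*67^1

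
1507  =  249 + 1258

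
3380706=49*68994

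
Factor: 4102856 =2^3*37^1*83^1*167^1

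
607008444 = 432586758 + 174421686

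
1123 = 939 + 184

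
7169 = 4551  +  2618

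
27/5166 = 3/574=0.01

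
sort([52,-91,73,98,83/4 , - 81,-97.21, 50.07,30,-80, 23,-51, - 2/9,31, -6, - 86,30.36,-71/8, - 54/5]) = [ - 97.21,-91, - 86,  -  81, - 80, -51,-54/5, - 71/8,-6, - 2/9,83/4,  23, 30,30.36,  31,50.07, 52,73,98 ] 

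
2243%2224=19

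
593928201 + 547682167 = 1141610368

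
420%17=12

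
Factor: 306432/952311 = 2^8 * 3^1 * 7^1*19^1*317437^(-1) = 102144/317437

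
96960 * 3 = 290880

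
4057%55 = 42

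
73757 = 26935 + 46822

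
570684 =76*7509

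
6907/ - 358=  - 6907/358 = - 19.29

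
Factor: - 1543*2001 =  - 3087543 = - 3^1*23^1*29^1*1543^1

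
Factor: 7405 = 5^1*1481^1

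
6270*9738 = 61057260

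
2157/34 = 63+15/34 = 63.44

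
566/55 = 10 + 16/55 = 10.29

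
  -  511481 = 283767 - 795248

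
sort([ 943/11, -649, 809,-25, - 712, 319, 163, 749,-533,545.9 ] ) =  [ - 712,-649, - 533, - 25,943/11, 163, 319, 545.9, 749, 809]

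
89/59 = 1 + 30/59= 1.51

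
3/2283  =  1/761 = 0.00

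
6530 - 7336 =  -  806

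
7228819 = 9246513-2017694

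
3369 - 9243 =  - 5874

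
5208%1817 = 1574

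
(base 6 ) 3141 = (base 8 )1305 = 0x2c5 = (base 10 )709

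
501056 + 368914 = 869970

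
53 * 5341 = 283073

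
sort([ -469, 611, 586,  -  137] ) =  [ - 469,-137,586, 611]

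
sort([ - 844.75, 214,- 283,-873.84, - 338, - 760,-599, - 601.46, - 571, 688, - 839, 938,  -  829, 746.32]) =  [ - 873.84, - 844.75 , - 839, - 829, - 760, - 601.46, - 599, - 571, -338,- 283, 214, 688, 746.32, 938]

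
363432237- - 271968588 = 635400825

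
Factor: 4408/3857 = 8/7=2^3*7^( - 1) 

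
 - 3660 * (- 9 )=32940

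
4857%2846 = 2011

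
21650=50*433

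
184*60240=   11084160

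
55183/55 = 55183/55 = 1003.33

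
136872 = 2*68436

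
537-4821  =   - 4284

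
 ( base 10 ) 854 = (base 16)356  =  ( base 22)1GI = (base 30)se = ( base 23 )1E3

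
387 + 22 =409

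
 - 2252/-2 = 1126/1 = 1126.00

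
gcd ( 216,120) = 24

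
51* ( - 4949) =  - 252399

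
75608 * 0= 0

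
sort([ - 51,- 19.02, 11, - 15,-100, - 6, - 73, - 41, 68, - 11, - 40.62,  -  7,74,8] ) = [  -  100, - 73,-51, - 41, - 40.62, - 19.02, - 15, - 11, - 7, - 6, 8,  11,68,  74]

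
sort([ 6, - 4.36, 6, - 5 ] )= [ - 5, - 4.36,6, 6 ] 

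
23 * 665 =15295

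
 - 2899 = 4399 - 7298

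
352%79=36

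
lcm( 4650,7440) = 37200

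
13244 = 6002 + 7242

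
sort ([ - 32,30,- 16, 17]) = [-32, - 16, 17, 30]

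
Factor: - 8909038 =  - 2^1*47^1 * 94777^1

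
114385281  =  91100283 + 23284998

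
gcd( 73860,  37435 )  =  5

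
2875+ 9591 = 12466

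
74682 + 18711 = 93393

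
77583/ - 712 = -77583/712=-  108.96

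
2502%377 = 240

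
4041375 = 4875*829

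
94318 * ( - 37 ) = -3489766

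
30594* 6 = 183564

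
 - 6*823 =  - 4938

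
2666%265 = 16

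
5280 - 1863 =3417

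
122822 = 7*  17546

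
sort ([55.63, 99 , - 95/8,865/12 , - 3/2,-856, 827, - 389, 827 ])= [ - 856, - 389, - 95/8, - 3/2 , 55.63, 865/12,99, 827, 827 ] 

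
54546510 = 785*69486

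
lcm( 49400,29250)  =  2223000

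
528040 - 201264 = 326776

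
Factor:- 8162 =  - 2^1 * 7^1*11^1*53^1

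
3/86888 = 3/86888=0.00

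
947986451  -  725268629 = 222717822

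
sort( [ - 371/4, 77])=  [ - 371/4,77]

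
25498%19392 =6106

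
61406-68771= - 7365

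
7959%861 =210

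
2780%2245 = 535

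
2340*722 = 1689480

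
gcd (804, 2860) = 4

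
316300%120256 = 75788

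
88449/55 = 1608 + 9/55 =1608.16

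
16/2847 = 16/2847 = 0.01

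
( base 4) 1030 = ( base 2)1001100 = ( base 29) 2i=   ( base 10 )76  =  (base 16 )4C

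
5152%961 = 347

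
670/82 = 8 + 7/41 = 8.17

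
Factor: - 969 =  - 3^1 *17^1*19^1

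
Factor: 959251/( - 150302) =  - 2^( - 1 ) * 223^(  -  1 ) * 277^1*337^( - 1 )*3463^1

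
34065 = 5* 6813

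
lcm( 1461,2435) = 7305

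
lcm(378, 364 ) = 9828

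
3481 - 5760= - 2279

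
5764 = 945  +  4819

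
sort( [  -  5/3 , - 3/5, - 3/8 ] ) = [ - 5/3, - 3/5, - 3/8]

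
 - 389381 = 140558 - 529939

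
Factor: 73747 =29^1 * 2543^1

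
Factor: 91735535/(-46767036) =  - 2^ ( - 2) * 3^( - 1) *5^1*977^( - 1 )*3989^( -1)*18347107^1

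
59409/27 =6601/3 = 2200.33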